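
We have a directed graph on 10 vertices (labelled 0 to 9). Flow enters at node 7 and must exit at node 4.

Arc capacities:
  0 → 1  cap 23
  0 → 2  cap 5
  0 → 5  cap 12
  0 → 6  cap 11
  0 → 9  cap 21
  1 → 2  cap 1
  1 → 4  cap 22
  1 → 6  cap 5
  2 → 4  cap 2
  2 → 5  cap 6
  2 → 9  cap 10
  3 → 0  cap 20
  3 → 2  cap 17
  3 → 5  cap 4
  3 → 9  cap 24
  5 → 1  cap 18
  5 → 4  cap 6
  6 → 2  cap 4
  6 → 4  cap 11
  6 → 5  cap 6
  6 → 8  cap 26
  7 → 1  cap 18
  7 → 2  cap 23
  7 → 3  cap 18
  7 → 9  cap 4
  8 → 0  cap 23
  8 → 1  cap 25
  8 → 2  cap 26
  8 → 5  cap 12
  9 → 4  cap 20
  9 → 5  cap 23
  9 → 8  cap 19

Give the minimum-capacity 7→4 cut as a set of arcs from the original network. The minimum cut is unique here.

augment #1: 7→1→4 push 18
augment #2: 7→2→4 push 2
augment #3: 7→9→4 push 4
augment #4: 7→2→5→4 push 6
augment #5: 7→2→9→4 push 10
augment #6: 7→3→9→4 push 6
augment #7: 7→3→0→1→4 push 4
augment #8: 7→3→0→6→4 push 8
max flow = 58; residual-reachable set from 7 gives S-side
cut edges (S→T): {(2,4), (2,5), (2,9), (7,1), (7,3), (7,9)} total cap 58

Min-cut arcs: {(2,4), (2,5), (2,9), (7,1), (7,3), (7,9)} (total capacity 58)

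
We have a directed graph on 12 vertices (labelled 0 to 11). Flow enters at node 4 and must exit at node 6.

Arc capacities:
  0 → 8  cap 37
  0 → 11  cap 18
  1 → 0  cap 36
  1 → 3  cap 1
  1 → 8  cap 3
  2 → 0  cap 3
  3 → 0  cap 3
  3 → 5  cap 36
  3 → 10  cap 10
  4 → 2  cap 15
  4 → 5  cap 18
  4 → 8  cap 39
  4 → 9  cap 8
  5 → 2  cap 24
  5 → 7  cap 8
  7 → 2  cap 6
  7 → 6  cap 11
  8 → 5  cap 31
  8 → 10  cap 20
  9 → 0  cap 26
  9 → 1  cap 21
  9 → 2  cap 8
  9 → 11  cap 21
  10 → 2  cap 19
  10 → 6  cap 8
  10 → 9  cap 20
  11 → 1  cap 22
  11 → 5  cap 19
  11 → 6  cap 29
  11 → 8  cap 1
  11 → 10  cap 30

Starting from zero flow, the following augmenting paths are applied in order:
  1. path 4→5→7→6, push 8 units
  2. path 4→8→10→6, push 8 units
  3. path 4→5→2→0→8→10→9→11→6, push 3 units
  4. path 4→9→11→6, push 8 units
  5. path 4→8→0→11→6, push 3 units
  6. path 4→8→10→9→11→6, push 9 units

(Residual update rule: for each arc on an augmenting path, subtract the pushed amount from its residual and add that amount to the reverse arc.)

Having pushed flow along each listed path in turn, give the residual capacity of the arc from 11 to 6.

after path 1 (4→5→7→6, push 8): res(11,6)=29
after path 2 (4→8→10→6, push 8): res(11,6)=29
after path 3 (4→5→2→0→8→10→9→11→6, push 3): res(11,6)=26
after path 4 (4→9→11→6, push 8): res(11,6)=18
after path 5 (4→8→0→11→6, push 3): res(11,6)=15
after path 6 (4→8→10→9→11→6, push 9): res(11,6)=6

Residual capacity of (11,6): 6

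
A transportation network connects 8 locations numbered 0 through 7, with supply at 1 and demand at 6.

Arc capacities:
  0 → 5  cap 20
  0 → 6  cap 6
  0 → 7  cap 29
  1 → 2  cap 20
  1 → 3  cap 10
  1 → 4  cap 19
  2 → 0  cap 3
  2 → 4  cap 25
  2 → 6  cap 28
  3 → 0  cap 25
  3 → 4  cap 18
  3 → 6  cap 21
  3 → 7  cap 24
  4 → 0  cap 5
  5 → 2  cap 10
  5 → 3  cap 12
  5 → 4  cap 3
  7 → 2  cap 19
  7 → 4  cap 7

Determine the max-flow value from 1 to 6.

Maximum flow value: 35

augment #1: 1→2→6 bottleneck 20, total now 20
augment #2: 1→3→6 bottleneck 10, total now 30
augment #3: 1→4→0→6 bottleneck 5, total now 35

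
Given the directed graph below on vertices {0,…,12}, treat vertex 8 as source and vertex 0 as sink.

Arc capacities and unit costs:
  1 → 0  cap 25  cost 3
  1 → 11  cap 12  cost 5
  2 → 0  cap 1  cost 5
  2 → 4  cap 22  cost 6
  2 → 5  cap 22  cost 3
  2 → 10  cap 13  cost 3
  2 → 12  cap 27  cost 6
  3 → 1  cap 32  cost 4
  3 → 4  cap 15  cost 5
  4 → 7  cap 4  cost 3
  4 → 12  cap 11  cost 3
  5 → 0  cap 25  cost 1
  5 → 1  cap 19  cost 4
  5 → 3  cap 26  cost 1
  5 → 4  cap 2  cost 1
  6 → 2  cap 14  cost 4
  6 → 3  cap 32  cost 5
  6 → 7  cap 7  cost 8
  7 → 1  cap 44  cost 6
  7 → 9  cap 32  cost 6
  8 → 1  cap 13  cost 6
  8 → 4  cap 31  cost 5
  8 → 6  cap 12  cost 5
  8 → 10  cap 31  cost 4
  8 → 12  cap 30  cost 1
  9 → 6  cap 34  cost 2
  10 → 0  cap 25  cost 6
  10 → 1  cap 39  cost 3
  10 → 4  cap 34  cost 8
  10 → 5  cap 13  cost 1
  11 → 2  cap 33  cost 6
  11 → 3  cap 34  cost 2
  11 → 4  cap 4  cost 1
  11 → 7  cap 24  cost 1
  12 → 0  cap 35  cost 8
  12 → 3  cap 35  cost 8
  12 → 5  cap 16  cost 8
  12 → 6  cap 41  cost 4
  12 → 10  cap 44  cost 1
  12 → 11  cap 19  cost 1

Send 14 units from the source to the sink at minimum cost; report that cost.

Minimum cost for 14 units: 60

shortest-cost path #1: 8→12→10→5→0 push 13 @ unit cost 4 (adds 52)
shortest-cost path #2: 8→12→10→0 push 1 @ unit cost 8 (adds 8)
total cost = 60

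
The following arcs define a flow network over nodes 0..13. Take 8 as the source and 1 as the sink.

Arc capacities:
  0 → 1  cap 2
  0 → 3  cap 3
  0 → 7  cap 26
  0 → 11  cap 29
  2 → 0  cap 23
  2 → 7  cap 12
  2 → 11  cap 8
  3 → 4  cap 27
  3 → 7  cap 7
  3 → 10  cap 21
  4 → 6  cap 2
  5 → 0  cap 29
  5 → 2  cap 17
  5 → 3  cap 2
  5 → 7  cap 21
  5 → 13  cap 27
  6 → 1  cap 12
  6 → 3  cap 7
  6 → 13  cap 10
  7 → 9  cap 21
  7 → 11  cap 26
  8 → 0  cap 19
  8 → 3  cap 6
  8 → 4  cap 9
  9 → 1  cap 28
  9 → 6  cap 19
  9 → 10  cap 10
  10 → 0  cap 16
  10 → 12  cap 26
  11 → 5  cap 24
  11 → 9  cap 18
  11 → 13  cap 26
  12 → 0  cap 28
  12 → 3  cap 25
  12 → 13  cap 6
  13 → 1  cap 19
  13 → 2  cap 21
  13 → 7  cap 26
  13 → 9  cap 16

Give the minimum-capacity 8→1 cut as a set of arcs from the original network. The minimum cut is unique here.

augment #1: 8→0→1 push 2
augment #2: 8→4→6→1 push 2
augment #3: 8→0→7→9→1 push 17
augment #4: 8→3→7→9→1 push 4
augment #5: 8→3→7→11→9→1 push 2
max flow = 27; residual-reachable set from 8 gives S-side
cut edges (S→T): {(4,6), (8,0), (8,3)} total cap 27

Min-cut arcs: {(4,6), (8,0), (8,3)} (total capacity 27)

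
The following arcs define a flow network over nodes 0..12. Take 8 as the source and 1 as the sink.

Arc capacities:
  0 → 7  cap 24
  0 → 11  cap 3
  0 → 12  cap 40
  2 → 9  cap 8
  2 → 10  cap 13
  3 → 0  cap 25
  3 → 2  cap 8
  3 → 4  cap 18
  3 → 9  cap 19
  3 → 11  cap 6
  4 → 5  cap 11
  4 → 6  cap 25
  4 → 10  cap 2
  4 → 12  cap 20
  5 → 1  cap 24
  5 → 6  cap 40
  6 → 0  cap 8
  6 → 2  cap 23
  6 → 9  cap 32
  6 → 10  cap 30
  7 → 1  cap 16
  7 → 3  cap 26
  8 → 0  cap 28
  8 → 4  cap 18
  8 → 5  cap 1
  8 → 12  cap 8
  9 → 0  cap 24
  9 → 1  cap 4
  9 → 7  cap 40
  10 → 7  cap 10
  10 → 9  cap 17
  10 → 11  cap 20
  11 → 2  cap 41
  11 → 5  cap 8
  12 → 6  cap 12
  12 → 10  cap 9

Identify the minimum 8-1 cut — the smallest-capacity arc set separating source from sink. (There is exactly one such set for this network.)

Min-cut arcs: {(4,5), (7,1), (8,5), (9,1), (11,5)} (total capacity 40)

augment #1: 8→5→1 push 1
augment #2: 8→0→7→1 push 16
augment #3: 8→4→5→1 push 11
augment #4: 8→0→11→5→1 push 3
augment #5: 8→4→6→9→1 push 4
augment #6: 8→4→10→11→5→1 push 2
augment #7: 8→12→10→11→5→1 push 3
max flow = 40; residual-reachable set from 8 gives S-side
cut edges (S→T): {(4,5), (7,1), (8,5), (9,1), (11,5)} total cap 40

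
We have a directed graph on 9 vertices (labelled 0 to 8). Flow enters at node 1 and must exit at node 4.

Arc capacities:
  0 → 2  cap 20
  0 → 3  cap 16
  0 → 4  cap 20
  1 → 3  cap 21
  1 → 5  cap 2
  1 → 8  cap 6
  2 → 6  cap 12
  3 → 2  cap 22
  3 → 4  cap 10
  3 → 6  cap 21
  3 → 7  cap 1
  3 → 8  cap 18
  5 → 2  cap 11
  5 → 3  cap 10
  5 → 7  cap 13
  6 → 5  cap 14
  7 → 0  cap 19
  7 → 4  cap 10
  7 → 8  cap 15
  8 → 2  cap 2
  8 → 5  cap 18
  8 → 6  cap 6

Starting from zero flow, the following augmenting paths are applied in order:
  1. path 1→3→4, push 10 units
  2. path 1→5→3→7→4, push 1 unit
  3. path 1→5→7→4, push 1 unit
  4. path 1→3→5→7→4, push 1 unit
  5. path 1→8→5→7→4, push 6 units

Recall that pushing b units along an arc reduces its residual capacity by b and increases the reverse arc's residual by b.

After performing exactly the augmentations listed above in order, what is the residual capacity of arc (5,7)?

Residual capacity of (5,7): 5

after path 1 (1→3→4, push 10): res(5,7)=13
after path 2 (1→5→3→7→4, push 1): res(5,7)=13
after path 3 (1→5→7→4, push 1): res(5,7)=12
after path 4 (1→3→5→7→4, push 1): res(5,7)=11
after path 5 (1→8→5→7→4, push 6): res(5,7)=5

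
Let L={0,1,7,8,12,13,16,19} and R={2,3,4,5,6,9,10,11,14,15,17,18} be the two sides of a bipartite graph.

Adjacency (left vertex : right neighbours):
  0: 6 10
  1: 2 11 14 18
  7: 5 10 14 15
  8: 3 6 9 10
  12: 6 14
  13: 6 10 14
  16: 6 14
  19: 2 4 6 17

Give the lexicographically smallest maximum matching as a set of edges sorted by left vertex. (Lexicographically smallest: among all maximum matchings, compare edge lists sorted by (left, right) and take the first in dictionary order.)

|M| = 7 (so the lex-smallest maximum matching has 7 edges)
process left vertices in ascending order; for each, take the smallest-labelled available neighbour that still permits 7 edges overall, or leave it unmatched if none does
lex-smallest matching: {0-6, 1-2, 7-5, 8-3, 12-14, 13-10, 19-4}

Lex-smallest maximum matching: {(0,6), (1,2), (7,5), (8,3), (12,14), (13,10), (19,4)}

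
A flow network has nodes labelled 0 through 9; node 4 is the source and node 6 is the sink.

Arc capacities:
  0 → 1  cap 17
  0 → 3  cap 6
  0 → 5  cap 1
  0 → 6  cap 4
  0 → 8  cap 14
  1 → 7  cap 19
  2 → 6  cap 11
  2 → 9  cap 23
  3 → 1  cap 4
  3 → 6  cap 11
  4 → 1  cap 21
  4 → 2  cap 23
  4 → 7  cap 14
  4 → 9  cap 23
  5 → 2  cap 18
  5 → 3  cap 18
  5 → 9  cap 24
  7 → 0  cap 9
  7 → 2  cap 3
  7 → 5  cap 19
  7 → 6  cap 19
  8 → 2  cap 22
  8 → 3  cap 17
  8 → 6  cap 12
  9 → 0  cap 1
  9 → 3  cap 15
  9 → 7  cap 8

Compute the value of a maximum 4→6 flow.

augment #1: 4→2→6 bottleneck 11, total now 11
augment #2: 4→7→6 bottleneck 14, total now 25
augment #3: 4→1→7→6 bottleneck 5, total now 30
augment #4: 4→9→0→6 bottleneck 1, total now 31
augment #5: 4→9→3→6 bottleneck 11, total now 42
augment #6: 4→1→7→0→6 bottleneck 3, total now 45
augment #7: 4→1→7→0→8→6 bottleneck 6, total now 51

Maximum flow value: 51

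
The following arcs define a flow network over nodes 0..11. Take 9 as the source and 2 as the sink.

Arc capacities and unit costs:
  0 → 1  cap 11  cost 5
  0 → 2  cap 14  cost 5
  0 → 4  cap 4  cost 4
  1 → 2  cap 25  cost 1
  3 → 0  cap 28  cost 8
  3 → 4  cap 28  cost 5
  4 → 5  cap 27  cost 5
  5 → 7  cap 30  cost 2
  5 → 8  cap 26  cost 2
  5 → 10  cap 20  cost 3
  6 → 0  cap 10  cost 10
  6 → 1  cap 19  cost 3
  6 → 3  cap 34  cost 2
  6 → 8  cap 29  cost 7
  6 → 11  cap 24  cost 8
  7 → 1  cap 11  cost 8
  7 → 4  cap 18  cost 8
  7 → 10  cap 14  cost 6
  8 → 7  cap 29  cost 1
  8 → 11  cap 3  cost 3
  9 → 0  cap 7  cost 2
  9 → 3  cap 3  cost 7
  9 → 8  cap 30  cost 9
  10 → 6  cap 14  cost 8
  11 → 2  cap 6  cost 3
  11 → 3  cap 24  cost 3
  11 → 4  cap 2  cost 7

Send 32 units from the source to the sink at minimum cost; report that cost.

shortest-cost path #1: 9→0→2 push 7 @ unit cost 7 (adds 49)
shortest-cost path #2: 9→8→11→2 push 3 @ unit cost 15 (adds 45)
shortest-cost path #3: 9→8→7→1→2 push 11 @ unit cost 19 (adds 209)
shortest-cost path #4: 9→3→0→2 push 3 @ unit cost 20 (adds 60)
shortest-cost path #5: 9→8→7→10→6→1→2 push 8 @ unit cost 28 (adds 224)
total cost = 587

Minimum cost for 32 units: 587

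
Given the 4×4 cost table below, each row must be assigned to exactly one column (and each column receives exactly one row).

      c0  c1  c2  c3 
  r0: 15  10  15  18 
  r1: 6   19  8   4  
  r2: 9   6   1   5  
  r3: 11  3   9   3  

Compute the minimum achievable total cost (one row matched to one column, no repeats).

optimal assignment: row0→col1 (cost 10), row1→col0 (cost 6), row2→col2 (cost 1), row3→col3 (cost 3)
total = 10 + 6 + 1 + 3 = 20

Minimum assignment cost: 20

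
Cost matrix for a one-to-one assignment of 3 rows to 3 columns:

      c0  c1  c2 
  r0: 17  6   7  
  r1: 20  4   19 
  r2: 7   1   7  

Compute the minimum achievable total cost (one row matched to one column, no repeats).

optimal assignment: row0→col2 (cost 7), row1→col1 (cost 4), row2→col0 (cost 7)
total = 7 + 4 + 7 = 18

Minimum assignment cost: 18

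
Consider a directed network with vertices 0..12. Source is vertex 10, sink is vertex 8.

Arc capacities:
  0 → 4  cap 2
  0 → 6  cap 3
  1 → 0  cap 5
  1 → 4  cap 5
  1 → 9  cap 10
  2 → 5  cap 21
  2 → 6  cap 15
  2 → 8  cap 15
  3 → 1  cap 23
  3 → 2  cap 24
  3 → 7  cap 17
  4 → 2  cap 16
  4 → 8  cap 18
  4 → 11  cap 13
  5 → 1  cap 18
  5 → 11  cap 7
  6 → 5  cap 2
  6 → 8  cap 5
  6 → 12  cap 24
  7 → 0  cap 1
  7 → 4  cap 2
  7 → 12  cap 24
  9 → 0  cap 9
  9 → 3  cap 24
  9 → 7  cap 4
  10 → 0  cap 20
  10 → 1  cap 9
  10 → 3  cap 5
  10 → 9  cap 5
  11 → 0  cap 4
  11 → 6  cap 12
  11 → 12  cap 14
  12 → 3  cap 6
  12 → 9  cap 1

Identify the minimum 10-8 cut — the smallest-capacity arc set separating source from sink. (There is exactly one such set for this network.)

augment #1: 10→0→4→8 push 2
augment #2: 10→0→6→8 push 3
augment #3: 10→1→4→8 push 5
augment #4: 10→3→2→8 push 5
augment #5: 10→9→3→2→8 push 5
augment #6: 10→1→9→3→2→8 push 4
max flow = 24; residual-reachable set from 10 gives S-side
cut edges (S→T): {(0,4), (0,6), (10,1), (10,3), (10,9)} total cap 24

Min-cut arcs: {(0,4), (0,6), (10,1), (10,3), (10,9)} (total capacity 24)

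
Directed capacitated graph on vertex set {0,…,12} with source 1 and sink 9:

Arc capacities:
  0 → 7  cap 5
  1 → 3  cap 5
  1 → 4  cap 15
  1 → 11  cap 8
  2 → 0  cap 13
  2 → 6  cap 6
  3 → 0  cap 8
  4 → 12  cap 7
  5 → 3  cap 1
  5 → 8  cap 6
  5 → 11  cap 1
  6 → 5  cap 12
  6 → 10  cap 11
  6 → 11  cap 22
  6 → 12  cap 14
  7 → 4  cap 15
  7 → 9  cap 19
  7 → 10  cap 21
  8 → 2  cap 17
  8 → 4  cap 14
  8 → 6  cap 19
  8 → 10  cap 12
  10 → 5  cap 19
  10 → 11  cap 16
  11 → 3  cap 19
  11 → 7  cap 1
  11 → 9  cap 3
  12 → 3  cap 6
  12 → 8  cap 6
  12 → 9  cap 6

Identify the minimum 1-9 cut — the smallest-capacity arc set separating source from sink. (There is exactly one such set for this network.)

augment #1: 1→11→9 push 3
augment #2: 1→4→12→9 push 6
augment #3: 1→11→7→9 push 1
augment #4: 1→3→0→7→9 push 5
max flow = 15; residual-reachable set from 1 gives S-side
cut edges (S→T): {(0,7), (11,7), (11,9), (12,9)} total cap 15

Min-cut arcs: {(0,7), (11,7), (11,9), (12,9)} (total capacity 15)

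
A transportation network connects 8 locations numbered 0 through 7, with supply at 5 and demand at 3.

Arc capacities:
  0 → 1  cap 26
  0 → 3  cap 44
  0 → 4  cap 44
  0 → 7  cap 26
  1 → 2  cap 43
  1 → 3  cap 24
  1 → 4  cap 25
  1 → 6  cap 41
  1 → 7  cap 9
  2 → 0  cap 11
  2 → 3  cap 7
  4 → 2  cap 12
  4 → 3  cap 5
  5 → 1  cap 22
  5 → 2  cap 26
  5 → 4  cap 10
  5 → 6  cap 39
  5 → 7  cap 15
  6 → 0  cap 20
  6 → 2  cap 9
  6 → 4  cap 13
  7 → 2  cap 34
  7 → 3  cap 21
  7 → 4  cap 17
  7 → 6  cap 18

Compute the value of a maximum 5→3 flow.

augment #1: 5→1→3 bottleneck 22, total now 22
augment #2: 5→2→3 bottleneck 7, total now 29
augment #3: 5→4→3 bottleneck 5, total now 34
augment #4: 5→7→3 bottleneck 15, total now 49
augment #5: 5→2→0→3 bottleneck 11, total now 60
augment #6: 5→6→0→3 bottleneck 20, total now 80

Maximum flow value: 80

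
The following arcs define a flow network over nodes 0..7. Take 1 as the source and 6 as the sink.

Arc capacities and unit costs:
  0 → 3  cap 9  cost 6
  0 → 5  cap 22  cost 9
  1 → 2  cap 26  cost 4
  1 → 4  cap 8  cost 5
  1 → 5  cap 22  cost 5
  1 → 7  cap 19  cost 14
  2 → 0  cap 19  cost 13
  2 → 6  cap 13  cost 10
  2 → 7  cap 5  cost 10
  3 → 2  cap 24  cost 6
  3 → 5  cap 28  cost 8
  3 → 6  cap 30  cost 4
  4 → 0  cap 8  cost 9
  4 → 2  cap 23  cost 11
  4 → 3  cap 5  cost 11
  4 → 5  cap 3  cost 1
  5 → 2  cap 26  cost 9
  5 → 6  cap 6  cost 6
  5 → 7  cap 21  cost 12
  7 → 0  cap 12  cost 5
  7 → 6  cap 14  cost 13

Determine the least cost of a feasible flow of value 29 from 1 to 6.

Minimum cost for 29 units: 474

shortest-cost path #1: 1→5→6 push 6 @ unit cost 11 (adds 66)
shortest-cost path #2: 1→2→6 push 13 @ unit cost 14 (adds 182)
shortest-cost path #3: 1→4→3→6 push 5 @ unit cost 20 (adds 100)
shortest-cost path #4: 1→4→0→3→6 push 3 @ unit cost 24 (adds 72)
shortest-cost path #5: 1→7→6 push 2 @ unit cost 27 (adds 54)
total cost = 474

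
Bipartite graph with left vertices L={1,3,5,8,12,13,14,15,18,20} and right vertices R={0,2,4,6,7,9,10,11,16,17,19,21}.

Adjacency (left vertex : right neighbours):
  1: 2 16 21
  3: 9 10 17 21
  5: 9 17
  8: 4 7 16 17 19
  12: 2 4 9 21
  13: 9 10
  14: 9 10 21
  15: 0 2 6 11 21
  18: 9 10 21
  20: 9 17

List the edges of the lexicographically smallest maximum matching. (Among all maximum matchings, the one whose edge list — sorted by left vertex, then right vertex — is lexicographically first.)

Lex-smallest maximum matching: {(1,2), (3,9), (5,17), (8,7), (12,4), (13,10), (14,21), (15,0)}

|M| = 8 (so the lex-smallest maximum matching has 8 edges)
process left vertices in ascending order; for each, take the smallest-labelled available neighbour that still permits 8 edges overall, or leave it unmatched if none does
lex-smallest matching: {1-2, 3-9, 5-17, 8-7, 12-4, 13-10, 14-21, 15-0}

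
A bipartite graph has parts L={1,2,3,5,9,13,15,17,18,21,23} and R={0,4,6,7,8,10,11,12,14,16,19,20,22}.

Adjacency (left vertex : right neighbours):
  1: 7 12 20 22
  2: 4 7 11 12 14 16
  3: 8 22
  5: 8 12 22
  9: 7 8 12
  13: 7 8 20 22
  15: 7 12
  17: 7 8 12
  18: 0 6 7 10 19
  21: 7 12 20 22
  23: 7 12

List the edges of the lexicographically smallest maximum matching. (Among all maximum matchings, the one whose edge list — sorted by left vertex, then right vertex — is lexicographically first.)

Lex-smallest maximum matching: {(1,7), (2,4), (3,8), (5,12), (13,20), (18,0), (21,22)}

|M| = 7 (so the lex-smallest maximum matching has 7 edges)
process left vertices in ascending order; for each, take the smallest-labelled available neighbour that still permits 7 edges overall, or leave it unmatched if none does
lex-smallest matching: {1-7, 2-4, 3-8, 5-12, 13-20, 18-0, 21-22}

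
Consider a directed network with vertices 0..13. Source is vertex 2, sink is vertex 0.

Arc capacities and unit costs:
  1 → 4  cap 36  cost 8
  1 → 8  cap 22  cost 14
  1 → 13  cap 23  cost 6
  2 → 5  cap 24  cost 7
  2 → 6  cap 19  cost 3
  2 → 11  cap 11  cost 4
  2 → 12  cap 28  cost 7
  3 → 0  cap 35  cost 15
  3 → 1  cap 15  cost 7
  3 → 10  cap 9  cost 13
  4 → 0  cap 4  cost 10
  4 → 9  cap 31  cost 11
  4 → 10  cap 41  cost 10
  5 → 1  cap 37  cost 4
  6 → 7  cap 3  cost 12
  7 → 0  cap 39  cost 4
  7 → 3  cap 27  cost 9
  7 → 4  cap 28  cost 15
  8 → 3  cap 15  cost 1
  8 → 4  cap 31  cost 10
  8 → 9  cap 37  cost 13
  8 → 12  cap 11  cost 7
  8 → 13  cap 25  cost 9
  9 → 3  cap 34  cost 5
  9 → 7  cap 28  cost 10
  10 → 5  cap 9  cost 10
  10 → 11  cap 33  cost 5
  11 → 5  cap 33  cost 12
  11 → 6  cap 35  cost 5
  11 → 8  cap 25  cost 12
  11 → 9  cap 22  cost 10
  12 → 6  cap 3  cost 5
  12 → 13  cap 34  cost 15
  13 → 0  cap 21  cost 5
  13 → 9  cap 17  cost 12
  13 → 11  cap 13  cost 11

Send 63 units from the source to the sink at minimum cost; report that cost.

Minimum cost for 63 units: 2070

shortest-cost path #1: 2→6→7→0 push 3 @ unit cost 19 (adds 57)
shortest-cost path #2: 2→5→1→13→0 push 21 @ unit cost 22 (adds 462)
shortest-cost path #3: 2→11→9→7→0 push 11 @ unit cost 28 (adds 308)
shortest-cost path #4: 2→5→1→4→0 push 3 @ unit cost 29 (adds 87)
shortest-cost path #5: 2→12→13→1→4→0 push 1 @ unit cost 34 (adds 34)
shortest-cost path #6: 2→12→13→1→8→3→0 push 15 @ unit cost 46 (adds 690)
shortest-cost path #7: 2→12→13→9→7→0 push 9 @ unit cost 48 (adds 432)
total cost = 2070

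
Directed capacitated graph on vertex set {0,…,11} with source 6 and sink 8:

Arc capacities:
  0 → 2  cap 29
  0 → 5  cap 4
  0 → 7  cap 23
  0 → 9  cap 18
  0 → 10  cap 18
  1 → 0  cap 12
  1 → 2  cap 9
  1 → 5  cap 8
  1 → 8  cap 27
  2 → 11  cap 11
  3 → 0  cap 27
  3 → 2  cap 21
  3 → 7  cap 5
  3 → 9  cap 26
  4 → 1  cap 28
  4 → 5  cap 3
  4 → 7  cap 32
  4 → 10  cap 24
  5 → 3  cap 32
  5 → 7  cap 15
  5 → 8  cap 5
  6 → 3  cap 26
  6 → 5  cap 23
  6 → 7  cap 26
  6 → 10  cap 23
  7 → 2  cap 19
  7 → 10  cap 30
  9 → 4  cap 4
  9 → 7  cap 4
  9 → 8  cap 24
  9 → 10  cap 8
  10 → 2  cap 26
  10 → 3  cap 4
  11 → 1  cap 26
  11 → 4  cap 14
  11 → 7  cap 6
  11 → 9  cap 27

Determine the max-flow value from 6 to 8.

augment #1: 6→5→8 bottleneck 5, total now 5
augment #2: 6→3→9→8 bottleneck 24, total now 29
augment #3: 6→3→2→11→1→8 bottleneck 2, total now 31
augment #4: 6→7→2→11→1→8 bottleneck 9, total now 40
augment #5: 6→5→3→9→4→1→8 bottleneck 2, total now 42
augment #6: 6→5→3→0→9→4→1→8 bottleneck 2, total now 44

Maximum flow value: 44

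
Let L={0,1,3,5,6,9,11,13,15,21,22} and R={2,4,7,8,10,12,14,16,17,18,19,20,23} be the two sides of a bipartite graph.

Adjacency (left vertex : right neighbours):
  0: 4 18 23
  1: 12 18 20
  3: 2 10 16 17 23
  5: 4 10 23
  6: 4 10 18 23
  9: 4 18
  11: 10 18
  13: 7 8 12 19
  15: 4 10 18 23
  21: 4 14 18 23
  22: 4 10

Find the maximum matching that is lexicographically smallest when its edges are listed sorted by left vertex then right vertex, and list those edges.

|M| = 8 (so the lex-smallest maximum matching has 8 edges)
process left vertices in ascending order; for each, take the smallest-labelled available neighbour that still permits 8 edges overall, or leave it unmatched if none does
lex-smallest matching: {0-4, 1-12, 3-2, 5-10, 6-18, 13-7, 15-23, 21-14}

Lex-smallest maximum matching: {(0,4), (1,12), (3,2), (5,10), (6,18), (13,7), (15,23), (21,14)}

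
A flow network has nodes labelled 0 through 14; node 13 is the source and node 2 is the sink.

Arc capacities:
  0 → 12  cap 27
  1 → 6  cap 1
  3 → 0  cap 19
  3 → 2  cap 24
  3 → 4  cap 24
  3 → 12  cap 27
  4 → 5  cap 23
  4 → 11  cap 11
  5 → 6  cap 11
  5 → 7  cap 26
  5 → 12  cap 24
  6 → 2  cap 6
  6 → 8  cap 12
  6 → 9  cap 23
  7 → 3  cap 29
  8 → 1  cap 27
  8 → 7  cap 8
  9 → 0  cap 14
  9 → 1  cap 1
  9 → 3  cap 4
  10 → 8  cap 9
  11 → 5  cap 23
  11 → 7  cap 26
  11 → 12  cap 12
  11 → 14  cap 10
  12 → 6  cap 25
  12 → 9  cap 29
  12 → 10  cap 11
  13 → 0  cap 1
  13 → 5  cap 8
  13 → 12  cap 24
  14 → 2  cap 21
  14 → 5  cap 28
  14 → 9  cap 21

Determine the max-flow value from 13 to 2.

augment #1: 13→5→6→2 bottleneck 6, total now 6
augment #2: 13→5→7→3→2 bottleneck 2, total now 8
augment #3: 13→12→9→3→2 bottleneck 4, total now 12
augment #4: 13→12→6→5→7→3→2 bottleneck 6, total now 18
augment #5: 13→12→6→8→7→3→2 bottleneck 8, total now 26

Maximum flow value: 26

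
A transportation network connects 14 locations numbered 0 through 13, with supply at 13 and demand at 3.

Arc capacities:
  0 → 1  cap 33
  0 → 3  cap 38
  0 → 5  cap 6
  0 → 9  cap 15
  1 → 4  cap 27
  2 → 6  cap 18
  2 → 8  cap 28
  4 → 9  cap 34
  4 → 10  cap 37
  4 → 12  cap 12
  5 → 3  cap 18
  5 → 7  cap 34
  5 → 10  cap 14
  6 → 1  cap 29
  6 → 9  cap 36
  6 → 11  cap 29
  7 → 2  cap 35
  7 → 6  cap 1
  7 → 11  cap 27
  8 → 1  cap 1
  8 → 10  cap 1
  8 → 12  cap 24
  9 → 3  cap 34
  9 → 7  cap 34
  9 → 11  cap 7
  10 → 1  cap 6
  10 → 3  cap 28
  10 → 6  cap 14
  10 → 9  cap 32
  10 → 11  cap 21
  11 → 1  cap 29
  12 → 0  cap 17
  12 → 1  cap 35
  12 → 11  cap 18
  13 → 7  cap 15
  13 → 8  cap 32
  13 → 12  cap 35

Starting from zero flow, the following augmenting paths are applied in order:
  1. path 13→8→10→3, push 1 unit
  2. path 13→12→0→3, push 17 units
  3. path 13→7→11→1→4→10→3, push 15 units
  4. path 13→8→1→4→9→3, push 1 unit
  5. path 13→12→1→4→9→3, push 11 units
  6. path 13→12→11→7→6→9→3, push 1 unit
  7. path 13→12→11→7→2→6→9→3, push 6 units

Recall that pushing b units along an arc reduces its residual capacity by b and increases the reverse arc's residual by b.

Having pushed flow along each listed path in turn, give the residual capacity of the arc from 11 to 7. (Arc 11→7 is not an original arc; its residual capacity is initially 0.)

Residual capacity of (11,7): 8

after path 1 (13→8→10→3, push 1): res(11,7)=0
after path 2 (13→12→0→3, push 17): res(11,7)=0
after path 3 (13→7→11→1→4→10→3, push 15): res(11,7)=15
after path 4 (13→8→1→4→9→3, push 1): res(11,7)=15
after path 5 (13→12→1→4→9→3, push 11): res(11,7)=15
after path 6 (13→12→11→7→6→9→3, push 1): res(11,7)=14
after path 7 (13→12→11→7→2→6→9→3, push 6): res(11,7)=8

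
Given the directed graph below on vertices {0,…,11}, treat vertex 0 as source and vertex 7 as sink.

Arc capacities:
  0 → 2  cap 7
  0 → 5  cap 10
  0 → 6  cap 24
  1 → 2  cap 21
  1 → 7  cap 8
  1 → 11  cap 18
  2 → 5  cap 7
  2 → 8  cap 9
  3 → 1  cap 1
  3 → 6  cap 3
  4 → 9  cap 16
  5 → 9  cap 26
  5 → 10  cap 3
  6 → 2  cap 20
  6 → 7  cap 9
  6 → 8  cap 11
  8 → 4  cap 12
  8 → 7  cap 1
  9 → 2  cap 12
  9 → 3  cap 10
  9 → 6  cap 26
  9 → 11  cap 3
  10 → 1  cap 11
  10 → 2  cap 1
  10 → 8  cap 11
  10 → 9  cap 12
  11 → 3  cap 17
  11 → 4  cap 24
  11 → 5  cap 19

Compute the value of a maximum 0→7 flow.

augment #1: 0→6→7 bottleneck 9, total now 9
augment #2: 0→2→8→7 bottleneck 1, total now 10
augment #3: 0→5→10→1→7 bottleneck 3, total now 13
augment #4: 0→5→9→3→1→7 bottleneck 1, total now 14

Maximum flow value: 14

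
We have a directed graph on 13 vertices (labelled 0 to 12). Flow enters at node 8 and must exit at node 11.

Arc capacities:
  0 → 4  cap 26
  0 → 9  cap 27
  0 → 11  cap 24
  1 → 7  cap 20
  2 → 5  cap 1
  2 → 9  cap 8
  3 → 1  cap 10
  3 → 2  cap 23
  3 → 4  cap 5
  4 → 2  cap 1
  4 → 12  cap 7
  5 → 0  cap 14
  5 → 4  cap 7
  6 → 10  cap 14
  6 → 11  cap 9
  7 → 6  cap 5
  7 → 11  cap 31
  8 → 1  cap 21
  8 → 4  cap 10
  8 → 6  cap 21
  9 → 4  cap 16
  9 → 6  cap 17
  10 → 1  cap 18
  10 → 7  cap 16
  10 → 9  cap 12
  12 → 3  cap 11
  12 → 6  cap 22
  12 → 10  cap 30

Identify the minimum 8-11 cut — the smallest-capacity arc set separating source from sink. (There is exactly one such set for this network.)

augment #1: 8→6→11 push 9
augment #2: 8→1→7→11 push 20
augment #3: 8→6→10→7→11 push 11
augment #4: 8→4→2→5→0→11 push 1
max flow = 41; residual-reachable set from 8 gives S-side
cut edges (S→T): {(2,5), (6,11), (7,11)} total cap 41

Min-cut arcs: {(2,5), (6,11), (7,11)} (total capacity 41)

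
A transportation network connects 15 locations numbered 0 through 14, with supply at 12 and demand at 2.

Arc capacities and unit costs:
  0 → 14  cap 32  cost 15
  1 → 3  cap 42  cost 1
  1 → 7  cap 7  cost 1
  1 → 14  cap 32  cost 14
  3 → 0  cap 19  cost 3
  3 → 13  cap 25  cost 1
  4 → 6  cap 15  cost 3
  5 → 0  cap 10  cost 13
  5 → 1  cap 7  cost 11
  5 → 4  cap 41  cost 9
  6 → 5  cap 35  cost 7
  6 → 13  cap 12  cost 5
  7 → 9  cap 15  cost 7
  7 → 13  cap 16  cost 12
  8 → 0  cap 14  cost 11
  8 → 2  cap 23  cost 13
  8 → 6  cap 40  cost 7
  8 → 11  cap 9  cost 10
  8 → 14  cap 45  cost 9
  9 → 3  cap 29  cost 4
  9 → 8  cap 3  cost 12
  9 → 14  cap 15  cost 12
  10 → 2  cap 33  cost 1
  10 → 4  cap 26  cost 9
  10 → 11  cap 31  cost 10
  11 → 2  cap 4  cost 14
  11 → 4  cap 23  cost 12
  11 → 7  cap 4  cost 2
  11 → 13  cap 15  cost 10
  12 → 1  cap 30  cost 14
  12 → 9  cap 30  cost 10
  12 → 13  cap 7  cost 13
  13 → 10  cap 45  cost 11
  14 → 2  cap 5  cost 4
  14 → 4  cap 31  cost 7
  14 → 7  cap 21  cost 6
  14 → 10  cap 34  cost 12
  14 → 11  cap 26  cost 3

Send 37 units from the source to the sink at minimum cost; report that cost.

Minimum cost for 37 units: 980

shortest-cost path #1: 12→13→10→2 push 7 @ unit cost 25 (adds 175)
shortest-cost path #2: 12→9→14→2 push 5 @ unit cost 26 (adds 130)
shortest-cost path #3: 12→9→3→13→10→2 push 25 @ unit cost 27 (adds 675)
total cost = 980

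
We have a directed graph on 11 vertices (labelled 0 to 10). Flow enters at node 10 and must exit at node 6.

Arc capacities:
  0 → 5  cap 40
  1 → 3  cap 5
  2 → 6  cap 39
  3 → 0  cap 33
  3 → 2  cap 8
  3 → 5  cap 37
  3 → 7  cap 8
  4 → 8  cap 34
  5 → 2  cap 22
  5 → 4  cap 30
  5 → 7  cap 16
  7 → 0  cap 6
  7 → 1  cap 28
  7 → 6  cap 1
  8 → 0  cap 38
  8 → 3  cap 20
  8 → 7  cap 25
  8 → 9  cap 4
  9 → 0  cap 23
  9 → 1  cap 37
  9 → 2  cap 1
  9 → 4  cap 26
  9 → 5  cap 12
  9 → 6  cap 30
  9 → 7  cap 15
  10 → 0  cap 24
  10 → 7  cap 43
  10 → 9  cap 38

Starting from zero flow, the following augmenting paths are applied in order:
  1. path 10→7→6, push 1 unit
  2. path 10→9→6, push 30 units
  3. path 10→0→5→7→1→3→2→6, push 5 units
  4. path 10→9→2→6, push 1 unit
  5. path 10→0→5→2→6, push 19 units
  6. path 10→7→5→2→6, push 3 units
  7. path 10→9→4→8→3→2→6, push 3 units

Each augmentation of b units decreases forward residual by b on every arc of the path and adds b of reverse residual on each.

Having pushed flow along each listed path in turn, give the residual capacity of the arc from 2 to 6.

after path 1 (10→7→6, push 1): res(2,6)=39
after path 2 (10→9→6, push 30): res(2,6)=39
after path 3 (10→0→5→7→1→3→2→6, push 5): res(2,6)=34
after path 4 (10→9→2→6, push 1): res(2,6)=33
after path 5 (10→0→5→2→6, push 19): res(2,6)=14
after path 6 (10→7→5→2→6, push 3): res(2,6)=11
after path 7 (10→9→4→8→3→2→6, push 3): res(2,6)=8

Residual capacity of (2,6): 8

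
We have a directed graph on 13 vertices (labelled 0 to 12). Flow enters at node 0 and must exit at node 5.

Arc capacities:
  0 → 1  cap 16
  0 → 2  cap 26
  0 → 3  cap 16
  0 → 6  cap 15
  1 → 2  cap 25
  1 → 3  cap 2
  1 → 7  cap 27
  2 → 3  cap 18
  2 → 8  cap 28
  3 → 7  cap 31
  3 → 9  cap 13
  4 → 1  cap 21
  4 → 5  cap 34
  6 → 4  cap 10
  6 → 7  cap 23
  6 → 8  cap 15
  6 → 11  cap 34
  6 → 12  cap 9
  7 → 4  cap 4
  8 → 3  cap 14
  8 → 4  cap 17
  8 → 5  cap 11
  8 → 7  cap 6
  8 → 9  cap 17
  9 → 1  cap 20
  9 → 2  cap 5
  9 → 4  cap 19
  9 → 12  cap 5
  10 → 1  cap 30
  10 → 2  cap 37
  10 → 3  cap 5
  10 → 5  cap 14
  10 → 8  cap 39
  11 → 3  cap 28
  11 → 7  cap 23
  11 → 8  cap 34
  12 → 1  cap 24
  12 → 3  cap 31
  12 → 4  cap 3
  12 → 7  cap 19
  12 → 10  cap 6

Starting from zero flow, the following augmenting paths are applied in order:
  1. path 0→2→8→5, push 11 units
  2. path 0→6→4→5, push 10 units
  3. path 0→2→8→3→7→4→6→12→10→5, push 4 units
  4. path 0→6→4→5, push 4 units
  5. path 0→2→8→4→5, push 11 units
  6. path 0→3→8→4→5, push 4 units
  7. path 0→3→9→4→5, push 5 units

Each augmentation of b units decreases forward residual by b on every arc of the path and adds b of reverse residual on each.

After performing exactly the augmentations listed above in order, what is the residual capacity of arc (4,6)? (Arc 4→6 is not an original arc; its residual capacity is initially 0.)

after path 1 (0→2→8→5, push 11): res(4,6)=0
after path 2 (0→6→4→5, push 10): res(4,6)=10
after path 3 (0→2→8→3→7→4→6→12→10→5, push 4): res(4,6)=6
after path 4 (0→6→4→5, push 4): res(4,6)=10
after path 5 (0→2→8→4→5, push 11): res(4,6)=10
after path 6 (0→3→8→4→5, push 4): res(4,6)=10
after path 7 (0→3→9→4→5, push 5): res(4,6)=10

Residual capacity of (4,6): 10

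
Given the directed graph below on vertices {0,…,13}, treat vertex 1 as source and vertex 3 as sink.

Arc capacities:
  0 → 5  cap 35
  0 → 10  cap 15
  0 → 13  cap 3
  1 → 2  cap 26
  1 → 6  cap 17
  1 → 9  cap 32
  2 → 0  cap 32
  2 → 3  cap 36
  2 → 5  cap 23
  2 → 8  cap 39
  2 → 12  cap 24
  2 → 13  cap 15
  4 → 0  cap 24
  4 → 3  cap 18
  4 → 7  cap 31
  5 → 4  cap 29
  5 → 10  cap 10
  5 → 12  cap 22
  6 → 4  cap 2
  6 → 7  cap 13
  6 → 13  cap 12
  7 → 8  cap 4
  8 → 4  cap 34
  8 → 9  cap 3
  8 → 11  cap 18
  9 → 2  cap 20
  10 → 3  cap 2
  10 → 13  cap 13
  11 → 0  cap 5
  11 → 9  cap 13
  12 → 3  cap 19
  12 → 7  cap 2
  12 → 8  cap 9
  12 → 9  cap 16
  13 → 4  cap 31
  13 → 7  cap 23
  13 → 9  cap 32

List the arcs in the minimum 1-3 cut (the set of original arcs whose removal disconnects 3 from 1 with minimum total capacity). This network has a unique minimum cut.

Min-cut arcs: {(1,2), (1,6), (9,2)} (total capacity 63)

augment #1: 1→2→3 push 26
augment #2: 1→6→4→3 push 2
augment #3: 1→9→2→3 push 10
augment #4: 1→6→13→4→3 push 12
augment #5: 1→9→2→12→3 push 10
augment #6: 1→6→7→8→4→3 push 3
max flow = 63; residual-reachable set from 1 gives S-side
cut edges (S→T): {(1,2), (1,6), (9,2)} total cap 63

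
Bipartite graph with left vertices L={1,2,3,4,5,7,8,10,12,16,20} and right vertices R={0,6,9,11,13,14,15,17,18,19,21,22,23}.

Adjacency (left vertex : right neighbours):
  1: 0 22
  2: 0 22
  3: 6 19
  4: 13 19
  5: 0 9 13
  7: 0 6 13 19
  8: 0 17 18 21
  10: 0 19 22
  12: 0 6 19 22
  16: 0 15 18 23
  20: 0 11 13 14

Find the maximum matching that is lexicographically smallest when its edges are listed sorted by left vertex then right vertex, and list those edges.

Lex-smallest maximum matching: {(1,0), (2,22), (3,6), (4,13), (5,9), (7,19), (8,17), (16,15), (20,11)}

|M| = 9 (so the lex-smallest maximum matching has 9 edges)
process left vertices in ascending order; for each, take the smallest-labelled available neighbour that still permits 9 edges overall, or leave it unmatched if none does
lex-smallest matching: {1-0, 2-22, 3-6, 4-13, 5-9, 7-19, 8-17, 16-15, 20-11}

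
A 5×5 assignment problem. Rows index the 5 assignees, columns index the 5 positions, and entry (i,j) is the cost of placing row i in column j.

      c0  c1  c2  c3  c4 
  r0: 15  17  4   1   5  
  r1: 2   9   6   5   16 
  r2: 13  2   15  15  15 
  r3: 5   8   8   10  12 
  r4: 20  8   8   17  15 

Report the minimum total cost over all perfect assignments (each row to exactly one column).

Minimum assignment cost: 25

one of 2 optimal assignments: row0→col3 (cost 1), row1→col0 (cost 2), row2→col1 (cost 2), row3→col4 (cost 12), row4→col2 (cost 8)
total = 1 + 2 + 2 + 12 + 8 = 25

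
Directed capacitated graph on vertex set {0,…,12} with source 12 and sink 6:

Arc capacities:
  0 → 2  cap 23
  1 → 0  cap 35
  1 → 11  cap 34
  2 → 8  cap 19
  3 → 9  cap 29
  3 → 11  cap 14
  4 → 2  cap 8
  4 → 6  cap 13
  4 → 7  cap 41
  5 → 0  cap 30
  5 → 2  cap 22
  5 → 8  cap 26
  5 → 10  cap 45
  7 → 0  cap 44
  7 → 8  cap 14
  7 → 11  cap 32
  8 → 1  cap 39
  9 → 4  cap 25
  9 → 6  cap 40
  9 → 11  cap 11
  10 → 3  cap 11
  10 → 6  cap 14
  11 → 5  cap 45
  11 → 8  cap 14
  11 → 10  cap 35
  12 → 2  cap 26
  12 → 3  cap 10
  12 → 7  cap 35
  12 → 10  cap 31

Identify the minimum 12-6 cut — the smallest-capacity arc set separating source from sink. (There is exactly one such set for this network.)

augment #1: 12→10→6 push 14
augment #2: 12→3→9→6 push 10
augment #3: 12→10→3→9→6 push 11
max flow = 35; residual-reachable set from 12 gives S-side
cut edges (S→T): {(10,3), (10,6), (12,3)} total cap 35

Min-cut arcs: {(10,3), (10,6), (12,3)} (total capacity 35)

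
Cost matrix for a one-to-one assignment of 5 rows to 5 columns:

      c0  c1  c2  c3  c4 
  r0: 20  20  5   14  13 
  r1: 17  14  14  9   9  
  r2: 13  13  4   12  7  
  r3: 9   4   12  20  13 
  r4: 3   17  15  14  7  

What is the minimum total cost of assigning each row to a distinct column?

optimal assignment: row0→col2 (cost 5), row1→col3 (cost 9), row2→col4 (cost 7), row3→col1 (cost 4), row4→col0 (cost 3)
total = 5 + 9 + 7 + 4 + 3 = 28

Minimum assignment cost: 28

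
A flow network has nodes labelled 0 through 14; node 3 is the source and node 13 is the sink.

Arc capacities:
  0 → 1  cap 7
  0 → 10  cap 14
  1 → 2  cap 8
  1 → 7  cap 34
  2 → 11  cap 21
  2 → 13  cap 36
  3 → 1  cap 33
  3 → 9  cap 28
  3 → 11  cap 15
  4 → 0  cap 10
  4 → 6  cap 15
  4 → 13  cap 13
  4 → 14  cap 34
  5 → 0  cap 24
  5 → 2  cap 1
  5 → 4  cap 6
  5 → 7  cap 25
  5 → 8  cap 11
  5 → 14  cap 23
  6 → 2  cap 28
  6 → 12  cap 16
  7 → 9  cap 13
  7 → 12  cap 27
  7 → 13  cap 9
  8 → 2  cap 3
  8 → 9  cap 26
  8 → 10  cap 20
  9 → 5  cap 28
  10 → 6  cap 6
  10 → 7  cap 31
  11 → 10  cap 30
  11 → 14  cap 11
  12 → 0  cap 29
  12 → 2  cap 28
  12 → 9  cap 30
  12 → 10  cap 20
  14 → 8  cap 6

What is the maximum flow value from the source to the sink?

augment #1: 3→1→2→13 bottleneck 8, total now 8
augment #2: 3→1→7→13 bottleneck 9, total now 17
augment #3: 3→9→5→2→13 bottleneck 1, total now 18
augment #4: 3→9→5→4→13 bottleneck 6, total now 24
augment #5: 3→1→7→12→2→13 bottleneck 16, total now 40
augment #6: 3→9→5→8→2→13 bottleneck 3, total now 43
augment #7: 3→11→10→6→2→13 bottleneck 6, total now 49
augment #8: 3→9→5→7→12→2→13 bottleneck 2, total now 51

Maximum flow value: 51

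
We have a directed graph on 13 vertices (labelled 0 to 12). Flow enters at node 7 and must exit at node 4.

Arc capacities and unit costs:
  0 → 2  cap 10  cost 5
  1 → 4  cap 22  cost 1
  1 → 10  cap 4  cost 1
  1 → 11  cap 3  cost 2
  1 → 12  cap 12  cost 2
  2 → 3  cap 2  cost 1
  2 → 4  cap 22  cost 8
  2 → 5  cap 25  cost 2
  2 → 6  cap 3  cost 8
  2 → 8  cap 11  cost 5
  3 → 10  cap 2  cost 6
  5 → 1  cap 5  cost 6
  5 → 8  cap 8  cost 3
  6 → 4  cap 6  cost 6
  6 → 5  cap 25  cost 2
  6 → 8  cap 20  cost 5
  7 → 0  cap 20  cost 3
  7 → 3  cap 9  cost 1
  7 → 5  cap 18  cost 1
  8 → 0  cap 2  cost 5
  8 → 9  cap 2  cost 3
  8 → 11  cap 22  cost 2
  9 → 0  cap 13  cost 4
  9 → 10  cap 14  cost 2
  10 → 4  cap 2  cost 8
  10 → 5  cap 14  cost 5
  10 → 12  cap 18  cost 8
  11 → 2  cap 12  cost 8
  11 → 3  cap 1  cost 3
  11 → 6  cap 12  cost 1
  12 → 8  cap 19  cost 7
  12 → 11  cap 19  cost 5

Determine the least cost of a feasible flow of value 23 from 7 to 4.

shortest-cost path #1: 7→5→1→4 push 5 @ unit cost 8 (adds 40)
shortest-cost path #2: 7→5→8→11→6→4 push 6 @ unit cost 13 (adds 78)
shortest-cost path #3: 7→3→10→4 push 2 @ unit cost 15 (adds 30)
shortest-cost path #4: 7→0→2→4 push 10 @ unit cost 16 (adds 160)
total cost = 308

Minimum cost for 23 units: 308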